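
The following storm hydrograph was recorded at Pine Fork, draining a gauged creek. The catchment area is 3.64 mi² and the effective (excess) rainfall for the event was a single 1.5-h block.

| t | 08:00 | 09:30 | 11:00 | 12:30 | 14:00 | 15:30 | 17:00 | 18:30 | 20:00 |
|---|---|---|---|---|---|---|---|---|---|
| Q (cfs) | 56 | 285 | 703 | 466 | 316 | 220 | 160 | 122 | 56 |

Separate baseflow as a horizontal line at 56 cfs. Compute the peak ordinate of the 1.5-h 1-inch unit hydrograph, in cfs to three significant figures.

Direct runoff: 0.0, 229.0, 647.0, 410.0, 260.0, 164.0, 104.0, 66.0, 0.0 cfs; ΣQ_DR = 1880 cfs, peak = 647.0 cfs.
Runoff depth d = ΣQ_DR·Δt / A = 1880 × 5400 / (3.64 mi²) = 1.201 in.
The 1-inch UH is the DRH scaled by (1 in)/d, so U_p = 647.0 × 1/1.201 = 539 cfs.

U_p ≈ 539 cfs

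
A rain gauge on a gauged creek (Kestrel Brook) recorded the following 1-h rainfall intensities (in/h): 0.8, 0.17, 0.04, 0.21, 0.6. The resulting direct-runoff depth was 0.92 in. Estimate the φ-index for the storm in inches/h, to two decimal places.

Only the 2 blocks with intensity above φ contribute runoff: 0.8, 0.6 in/h.
Σ(I−φ)·Δt = d  ⇒  (0.8+0.6 − 2φ)·1 = 0.92
φ = (1.400 − 0.92/1) / 2 = 0.24 in/h.

φ ≈ 0.24 in/h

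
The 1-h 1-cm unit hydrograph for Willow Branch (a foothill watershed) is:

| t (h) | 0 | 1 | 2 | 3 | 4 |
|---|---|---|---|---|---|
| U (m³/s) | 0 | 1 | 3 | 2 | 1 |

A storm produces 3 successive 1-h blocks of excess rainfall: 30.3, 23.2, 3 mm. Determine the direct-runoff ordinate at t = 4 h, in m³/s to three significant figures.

Q ≈ 8.57 m³/s

By discrete convolution, Q_j = Σ (P_i / 10 mm) · U_{j−i}.
At t = 4 h (j=4): Q = (30.3/10)·1 + (23.2/10)·2 + (3/10)·3 = 8.57 m³/s.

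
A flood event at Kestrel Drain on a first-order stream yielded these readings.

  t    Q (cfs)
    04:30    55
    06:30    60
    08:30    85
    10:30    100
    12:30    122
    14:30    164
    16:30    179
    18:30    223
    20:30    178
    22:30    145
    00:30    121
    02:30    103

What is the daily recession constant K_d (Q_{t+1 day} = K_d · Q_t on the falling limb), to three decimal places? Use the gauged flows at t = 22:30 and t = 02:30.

K_d ≈ 0.128

Between t = 22:30 and t = 02:30 the flow falls from 145 to 103 cfs over 2×2 h = 4 h.
Per-interval ratio K = (103/145)^(1/2) = 0.8428; K_d = K^(24/2) = 0.128.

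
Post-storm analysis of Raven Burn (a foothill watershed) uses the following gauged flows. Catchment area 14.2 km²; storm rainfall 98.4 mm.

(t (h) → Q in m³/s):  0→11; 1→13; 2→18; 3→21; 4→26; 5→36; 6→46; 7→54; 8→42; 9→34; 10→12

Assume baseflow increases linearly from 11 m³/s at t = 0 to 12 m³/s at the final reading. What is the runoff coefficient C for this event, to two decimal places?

ΣQ_DR = 186.5 m³/s; V = ΣQ_DR·Δt = 6.714 × 10^5 m³.
Runoff depth d = V / A = 47.28 mm.
C = d / P = 47.28 / 98.4 = 0.48.

C ≈ 0.48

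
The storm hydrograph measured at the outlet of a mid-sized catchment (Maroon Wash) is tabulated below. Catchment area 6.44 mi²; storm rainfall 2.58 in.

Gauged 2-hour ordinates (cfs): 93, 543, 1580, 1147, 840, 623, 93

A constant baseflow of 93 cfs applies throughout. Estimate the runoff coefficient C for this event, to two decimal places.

C ≈ 0.80

ΣQ_DR = 4268 cfs; V = ΣQ_DR·Δt = 3.073 × 10^7 ft³.
Runoff depth d = V / A = 2.054 in.
C = d / P = 2.054 / 2.58 = 0.80.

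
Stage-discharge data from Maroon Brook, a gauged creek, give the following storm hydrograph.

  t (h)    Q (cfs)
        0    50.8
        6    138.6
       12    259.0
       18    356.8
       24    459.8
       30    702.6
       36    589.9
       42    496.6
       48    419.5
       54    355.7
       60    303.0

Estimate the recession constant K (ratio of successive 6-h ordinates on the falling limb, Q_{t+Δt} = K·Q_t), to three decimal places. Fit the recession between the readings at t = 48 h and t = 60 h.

K ≈ 0.850

Using the recession-limb readings at t = 48 h and t = 60 h: Q falls from 419.5 to 303.0 cfs over 2 intervals.
K = (Q₂/Q₁)^(1/2) = (303.0/419.5)^(1/2) = 0.850.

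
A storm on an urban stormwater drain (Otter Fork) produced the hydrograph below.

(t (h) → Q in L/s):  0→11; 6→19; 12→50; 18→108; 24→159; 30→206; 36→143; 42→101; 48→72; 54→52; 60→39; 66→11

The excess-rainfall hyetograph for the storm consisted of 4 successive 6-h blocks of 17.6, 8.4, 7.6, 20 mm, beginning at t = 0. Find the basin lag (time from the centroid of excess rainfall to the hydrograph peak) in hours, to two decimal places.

t_L ≈ 17.64 h

Centroid of excess rainfall: t_c = Σ P_i·t̄_i / ΣP_i = 12.3582 h (block centres at 3, 9, 15, 21 h).
Hydrograph peak occurs at t = 30 h, so basin lag t_L = 30 − 12.3582 = 17.64 h.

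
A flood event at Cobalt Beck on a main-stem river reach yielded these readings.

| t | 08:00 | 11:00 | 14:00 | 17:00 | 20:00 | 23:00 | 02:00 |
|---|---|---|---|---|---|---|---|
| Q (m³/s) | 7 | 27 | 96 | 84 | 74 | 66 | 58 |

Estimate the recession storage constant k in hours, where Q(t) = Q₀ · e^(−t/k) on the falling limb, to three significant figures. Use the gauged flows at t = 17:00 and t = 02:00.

On the falling limb, Q drops from 84 to 58 m³/s between t = 17:00 and t = 02:00 (Δt = 9 h).
k = −Δt / ln(Q₂/Q₁) = −9 / ln(58/84) = 24.3 h.

k ≈ 24.3 h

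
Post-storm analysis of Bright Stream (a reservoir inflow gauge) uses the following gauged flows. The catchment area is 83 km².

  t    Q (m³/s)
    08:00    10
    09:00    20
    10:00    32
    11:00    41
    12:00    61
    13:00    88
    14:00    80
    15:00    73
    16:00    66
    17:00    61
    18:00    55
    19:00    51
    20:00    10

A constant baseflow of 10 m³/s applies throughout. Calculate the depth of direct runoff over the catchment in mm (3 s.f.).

Direct runoff: 0.0, 10.0, 22.0, 31.0, 51.0, 78.0, 70.0, 63.0, 56.0, 51.0, 45.0, 41.0, 0.0 m³/s; ΣQ_DR = 518.0 m³/s.
V = ΣQ_DR · Δt = 518.0 × 3600 s = 1.865 × 10^6 m³.
Over A = 83 km², depth = V / A = 22.5 mm.

d ≈ 22.5 mm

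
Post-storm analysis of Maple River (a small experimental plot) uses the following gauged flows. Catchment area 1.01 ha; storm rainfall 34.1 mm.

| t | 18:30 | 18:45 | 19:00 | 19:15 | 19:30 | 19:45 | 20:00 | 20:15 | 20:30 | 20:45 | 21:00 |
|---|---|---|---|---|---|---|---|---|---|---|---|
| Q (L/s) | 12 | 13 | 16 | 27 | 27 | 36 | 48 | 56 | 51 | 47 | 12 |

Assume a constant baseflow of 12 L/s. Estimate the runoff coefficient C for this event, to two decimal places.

C ≈ 0.56

ΣQ_DR = 213.0 L/s; V = ΣQ_DR·Δt = 1.917 × 10^5 L.
Runoff depth d = V / A = 18.98 mm.
C = d / P = 18.98 / 34.1 = 0.56.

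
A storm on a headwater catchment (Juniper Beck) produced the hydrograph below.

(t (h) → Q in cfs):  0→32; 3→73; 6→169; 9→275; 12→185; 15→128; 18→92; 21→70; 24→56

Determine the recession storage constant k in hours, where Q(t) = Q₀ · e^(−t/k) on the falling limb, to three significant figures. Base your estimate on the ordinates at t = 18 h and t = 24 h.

k ≈ 12.1 h

On the falling limb, Q drops from 92 to 56 cfs between t = 18 h and t = 24 h (Δt = 6 h).
k = −Δt / ln(Q₂/Q₁) = −6 / ln(56/92) = 12.1 h.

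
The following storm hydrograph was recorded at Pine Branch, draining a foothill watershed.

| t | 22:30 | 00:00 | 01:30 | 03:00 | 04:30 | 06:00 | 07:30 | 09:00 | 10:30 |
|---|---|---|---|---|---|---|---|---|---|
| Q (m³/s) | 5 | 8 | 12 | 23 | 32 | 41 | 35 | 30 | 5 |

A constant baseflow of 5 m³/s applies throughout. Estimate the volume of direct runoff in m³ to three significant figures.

Direct-runoff ordinates (Q − Q_b): 0.0, 3.0, 7.0, 18.0, 27.0, 36.0, 30.0, 25.0, 0.0 m³/s.
ΣQ_DR = 146.0 m³/s.
With Δt = 1.5 h = 5400 s, V = ΣQ_DR · Δt = 146.0 × 5400 = 7.88 × 10^5 m³.

V ≈ 7.88 × 10^5 m³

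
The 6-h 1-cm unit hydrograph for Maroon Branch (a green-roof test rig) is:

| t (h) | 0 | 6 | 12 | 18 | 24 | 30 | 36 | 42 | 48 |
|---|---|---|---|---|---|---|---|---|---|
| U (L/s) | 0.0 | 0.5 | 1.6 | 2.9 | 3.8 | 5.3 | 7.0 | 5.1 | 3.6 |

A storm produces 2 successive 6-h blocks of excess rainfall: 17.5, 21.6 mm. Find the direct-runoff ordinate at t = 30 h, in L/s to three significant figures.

By discrete convolution, Q_j = Σ (P_i / 10 mm) · U_{j−i}.
At t = 30 h (j=5): Q = (17.5/10)·5.3 + (21.6/10)·3.8 = 17.5 L/s.

Q ≈ 17.5 L/s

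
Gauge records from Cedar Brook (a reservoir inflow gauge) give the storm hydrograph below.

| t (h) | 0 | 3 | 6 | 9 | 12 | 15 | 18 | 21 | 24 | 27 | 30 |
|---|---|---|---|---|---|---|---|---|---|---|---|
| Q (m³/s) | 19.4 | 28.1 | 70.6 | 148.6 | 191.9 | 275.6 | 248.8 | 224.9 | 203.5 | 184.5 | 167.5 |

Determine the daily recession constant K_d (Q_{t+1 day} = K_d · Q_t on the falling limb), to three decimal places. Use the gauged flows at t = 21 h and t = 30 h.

K_d ≈ 0.456

Between t = 21 h and t = 30 h the flow falls from 224.9 to 167.5 m³/s over 3×3 h = 9 h.
Per-interval ratio K = (167.5/224.9)^(1/3) = 0.9064; K_d = K^(24/3) = 0.456.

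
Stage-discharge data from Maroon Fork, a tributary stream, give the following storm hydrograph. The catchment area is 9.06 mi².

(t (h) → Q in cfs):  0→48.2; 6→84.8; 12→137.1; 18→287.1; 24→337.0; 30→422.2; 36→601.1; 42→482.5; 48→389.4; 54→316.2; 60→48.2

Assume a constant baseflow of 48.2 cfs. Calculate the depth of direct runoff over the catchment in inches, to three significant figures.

d ≈ 2.69 in

Direct runoff: 0.0, 36.6, 88.9, 238.9, 288.8, 374.0, 552.9, 434.3, 341.2, 268.0, 0.0 cfs; ΣQ_DR = 2624 cfs.
V = ΣQ_DR · Δt = 2624 × 21600 s = 5.667 × 10^7 ft³.
Over A = 9.06 mi², depth = V / A = 2.69 in.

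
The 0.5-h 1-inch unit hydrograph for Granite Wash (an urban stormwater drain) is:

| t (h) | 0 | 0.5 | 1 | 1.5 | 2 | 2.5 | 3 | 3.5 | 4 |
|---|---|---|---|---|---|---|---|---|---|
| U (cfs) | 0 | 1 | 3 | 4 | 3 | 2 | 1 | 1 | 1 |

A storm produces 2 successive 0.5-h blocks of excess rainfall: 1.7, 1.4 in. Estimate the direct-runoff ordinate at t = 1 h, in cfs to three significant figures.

By discrete convolution, Q_j = Σ (P_i / 1 in) · U_{j−i}.
At t = 1 h (j=2): Q = (1.7/1)·3 + (1.4/1)·1 = 6.50 cfs.

Q ≈ 6.50 cfs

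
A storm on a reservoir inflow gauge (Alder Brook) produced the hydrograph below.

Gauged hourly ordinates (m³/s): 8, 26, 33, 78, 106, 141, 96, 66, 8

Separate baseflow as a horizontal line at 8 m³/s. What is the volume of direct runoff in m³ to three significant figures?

V ≈ 1.76 × 10^6 m³

Direct-runoff ordinates (Q − Q_b): 0.0, 18.0, 25.0, 70.0, 98.0, 133.0, 88.0, 58.0, 0.0 m³/s.
ΣQ_DR = 490.0 m³/s.
With Δt = 1 h = 3600 s, V = ΣQ_DR · Δt = 490.0 × 3600 = 1.76 × 10^6 m³.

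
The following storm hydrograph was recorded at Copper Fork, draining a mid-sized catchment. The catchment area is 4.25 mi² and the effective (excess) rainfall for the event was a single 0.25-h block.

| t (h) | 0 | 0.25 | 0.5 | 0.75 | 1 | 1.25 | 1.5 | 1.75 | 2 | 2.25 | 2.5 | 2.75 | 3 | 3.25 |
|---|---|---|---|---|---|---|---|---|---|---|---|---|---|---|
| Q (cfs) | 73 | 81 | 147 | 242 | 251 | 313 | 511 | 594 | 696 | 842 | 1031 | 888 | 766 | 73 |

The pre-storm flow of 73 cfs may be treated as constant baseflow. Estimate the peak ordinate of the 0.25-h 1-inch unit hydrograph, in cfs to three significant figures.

Direct runoff: 0.0, 8.0, 74.0, 169.0, 178.0, 240.0, 438.0, 521.0, 623.0, 769.0, 958.0, 815.0, 693.0, 0.0 cfs; ΣQ_DR = 5486 cfs, peak = 958.0 cfs.
Runoff depth d = ΣQ_DR·Δt / A = 5486 × 900 / (4.25 mi²) = 0.5001 in.
The 1-inch UH is the DRH scaled by (1 in)/d, so U_p = 958.0 × 1/0.5001 = 1920 cfs.

U_p ≈ 1920 cfs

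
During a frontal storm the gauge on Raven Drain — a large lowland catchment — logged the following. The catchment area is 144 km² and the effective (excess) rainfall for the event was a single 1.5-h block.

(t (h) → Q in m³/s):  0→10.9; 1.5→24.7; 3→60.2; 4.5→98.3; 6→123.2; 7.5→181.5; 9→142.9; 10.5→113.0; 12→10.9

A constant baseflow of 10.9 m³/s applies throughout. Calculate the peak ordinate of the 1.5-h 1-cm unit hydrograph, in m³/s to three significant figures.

Direct runoff: 0.0, 13.8, 49.3, 87.4, 112.3, 170.6, 132.0, 102.1, 0.0 m³/s; ΣQ_DR = 667.5 m³/s, peak = 170.6 m³/s.
Runoff depth d = ΣQ_DR·Δt / A = 667.5 × 5400 / (144 km²) = 25.03 mm.
The 1-cm UH is the DRH scaled by (10 mm)/d, so U_p = 170.6 × 10/25.03 = 68.2 m³/s.

U_p ≈ 68.2 m³/s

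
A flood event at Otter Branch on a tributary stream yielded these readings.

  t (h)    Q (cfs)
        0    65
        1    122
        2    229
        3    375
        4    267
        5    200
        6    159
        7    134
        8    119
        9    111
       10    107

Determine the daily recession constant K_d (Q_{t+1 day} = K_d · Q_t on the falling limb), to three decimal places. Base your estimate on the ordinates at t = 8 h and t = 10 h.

K_d ≈ 0.279

Between t = 8 h and t = 10 h the flow falls from 119 to 107 cfs over 2×1 h = 2 h.
Per-interval ratio K = (107/119)^(1/2) = 0.9482; K_d = K^(24/1) = 0.279.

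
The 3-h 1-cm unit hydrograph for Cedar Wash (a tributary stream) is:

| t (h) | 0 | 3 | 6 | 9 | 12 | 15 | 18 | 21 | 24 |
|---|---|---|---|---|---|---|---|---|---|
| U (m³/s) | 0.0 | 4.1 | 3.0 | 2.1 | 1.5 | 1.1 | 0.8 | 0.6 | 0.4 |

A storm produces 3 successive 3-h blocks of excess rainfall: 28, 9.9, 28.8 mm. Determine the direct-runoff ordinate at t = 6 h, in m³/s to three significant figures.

Q ≈ 12.5 m³/s

By discrete convolution, Q_j = Σ (P_i / 10 mm) · U_{j−i}.
At t = 6 h (j=2): Q = (28/10)·3.0 + (9.9/10)·4.1 + (28.8/10)·0.0 = 12.5 m³/s.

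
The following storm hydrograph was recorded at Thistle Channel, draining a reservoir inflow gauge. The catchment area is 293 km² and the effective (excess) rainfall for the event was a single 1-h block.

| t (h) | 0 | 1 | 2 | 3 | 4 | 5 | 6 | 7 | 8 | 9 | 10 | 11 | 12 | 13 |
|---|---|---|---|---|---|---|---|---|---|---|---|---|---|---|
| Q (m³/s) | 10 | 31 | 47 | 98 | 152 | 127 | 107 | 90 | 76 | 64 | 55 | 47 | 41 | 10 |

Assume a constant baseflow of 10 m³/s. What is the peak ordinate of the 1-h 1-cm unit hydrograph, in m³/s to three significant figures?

Direct runoff: 0.0, 21.0, 37.0, 88.0, 142.0, 117.0, 97.0, 80.0, 66.0, 54.0, 45.0, 37.0, 31.0, 0.0 m³/s; ΣQ_DR = 815.0 m³/s, peak = 142.0 m³/s.
Runoff depth d = ΣQ_DR·Δt / A = 815.0 × 3600 / (293 km²) = 10.01 mm.
The 1-cm UH is the DRH scaled by (10 mm)/d, so U_p = 142.0 × 10/10.01 = 142 m³/s.

U_p ≈ 142 m³/s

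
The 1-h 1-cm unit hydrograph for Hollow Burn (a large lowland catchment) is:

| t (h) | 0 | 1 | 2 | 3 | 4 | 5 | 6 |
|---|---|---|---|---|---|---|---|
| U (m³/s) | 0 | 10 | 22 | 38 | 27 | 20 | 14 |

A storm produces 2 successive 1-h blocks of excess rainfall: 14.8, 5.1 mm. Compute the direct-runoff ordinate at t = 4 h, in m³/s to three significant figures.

Q ≈ 59.3 m³/s

By discrete convolution, Q_j = Σ (P_i / 10 mm) · U_{j−i}.
At t = 4 h (j=4): Q = (14.8/10)·27 + (5.1/10)·38 = 59.3 m³/s.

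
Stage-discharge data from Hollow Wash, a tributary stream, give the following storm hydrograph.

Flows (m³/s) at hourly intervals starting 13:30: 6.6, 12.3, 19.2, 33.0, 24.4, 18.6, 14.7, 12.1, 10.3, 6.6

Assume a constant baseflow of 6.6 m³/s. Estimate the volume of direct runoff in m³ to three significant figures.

Direct-runoff ordinates (Q − Q_b): 0.0, 5.7, 12.6, 26.4, 17.8, 12.0, 8.1, 5.5, 3.7, 0.0 m³/s.
ΣQ_DR = 91.80 m³/s.
With Δt = 1 h = 3600 s, V = ΣQ_DR · Δt = 91.80 × 3600 = 3.30 × 10^5 m³.

V ≈ 3.30 × 10^5 m³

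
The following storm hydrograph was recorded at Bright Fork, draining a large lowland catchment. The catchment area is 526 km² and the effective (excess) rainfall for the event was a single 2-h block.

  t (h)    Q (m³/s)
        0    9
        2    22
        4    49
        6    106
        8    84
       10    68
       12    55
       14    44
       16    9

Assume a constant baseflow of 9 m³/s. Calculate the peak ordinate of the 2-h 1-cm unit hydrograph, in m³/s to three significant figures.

Direct runoff: 0.0, 13.0, 40.0, 97.0, 75.0, 59.0, 46.0, 35.0, 0.0 m³/s; ΣQ_DR = 365.0 m³/s, peak = 97.0 m³/s.
Runoff depth d = ΣQ_DR·Δt / A = 365.0 × 7200 / (526 km²) = 4.996 mm.
The 1-cm UH is the DRH scaled by (10 mm)/d, so U_p = 97.0 × 10/4.996 = 194 m³/s.

U_p ≈ 194 m³/s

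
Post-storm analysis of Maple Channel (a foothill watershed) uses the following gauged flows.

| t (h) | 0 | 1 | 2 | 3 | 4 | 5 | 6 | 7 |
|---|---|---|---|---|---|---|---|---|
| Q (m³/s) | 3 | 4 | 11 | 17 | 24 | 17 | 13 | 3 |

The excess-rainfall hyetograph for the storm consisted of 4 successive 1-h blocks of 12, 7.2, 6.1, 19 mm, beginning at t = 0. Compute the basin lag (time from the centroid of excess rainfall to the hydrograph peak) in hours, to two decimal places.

Centroid of excess rainfall: t_c = Σ P_i·t̄_i / ΣP_i = 2.2246 h (block centres at 0.5, 1.5, 2.5, 3.5 h).
Hydrograph peak occurs at t = 4 h, so basin lag t_L = 4 − 2.2246 = 1.78 h.

t_L ≈ 1.78 h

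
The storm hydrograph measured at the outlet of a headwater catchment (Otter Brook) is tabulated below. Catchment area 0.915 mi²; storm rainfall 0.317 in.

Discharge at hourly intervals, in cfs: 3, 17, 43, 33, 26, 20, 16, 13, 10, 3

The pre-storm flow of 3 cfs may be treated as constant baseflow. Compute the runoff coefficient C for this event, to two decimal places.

ΣQ_DR = 154.0 cfs; V = ΣQ_DR·Δt = 5.544 × 10^5 ft³.
Runoff depth d = V / A = 0.2608 in.
C = d / P = 0.2608 / 0.317 = 0.82.

C ≈ 0.82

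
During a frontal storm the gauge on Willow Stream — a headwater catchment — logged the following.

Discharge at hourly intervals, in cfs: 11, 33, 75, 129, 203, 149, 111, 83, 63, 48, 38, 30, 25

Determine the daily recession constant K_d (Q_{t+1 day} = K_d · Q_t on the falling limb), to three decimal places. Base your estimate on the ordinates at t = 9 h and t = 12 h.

Between t = 9 h and t = 12 h the flow falls from 48 to 25 cfs over 3×1 h = 3 h.
Per-interval ratio K = (25/48)^(1/3) = 0.8046; K_d = K^(24/1) = 0.005.

K_d ≈ 0.005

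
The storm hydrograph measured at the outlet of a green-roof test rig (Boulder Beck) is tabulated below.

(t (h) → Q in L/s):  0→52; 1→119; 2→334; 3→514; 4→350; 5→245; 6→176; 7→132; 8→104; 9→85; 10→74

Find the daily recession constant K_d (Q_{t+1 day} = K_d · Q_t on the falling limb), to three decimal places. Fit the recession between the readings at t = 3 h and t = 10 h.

K_d ≈ 0.001

Between t = 3 h and t = 10 h the flow falls from 514 to 74 L/s over 7×1 h = 7 h.
Per-interval ratio K = (74/514)^(1/7) = 0.7581; K_d = K^(24/1) = 0.001.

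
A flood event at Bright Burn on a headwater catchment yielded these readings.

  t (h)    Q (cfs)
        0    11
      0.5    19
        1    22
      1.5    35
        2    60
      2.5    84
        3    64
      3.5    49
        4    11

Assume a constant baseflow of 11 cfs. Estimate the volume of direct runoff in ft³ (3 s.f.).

V ≈ 4.61 × 10^5 ft³

Direct-runoff ordinates (Q − Q_b): 0.0, 8.0, 11.0, 24.0, 49.0, 73.0, 53.0, 38.0, 0.0 cfs.
ΣQ_DR = 256.0 cfs.
With Δt = 0.5 h = 1800 s, V = ΣQ_DR · Δt = 256.0 × 1800 = 4.61 × 10^5 ft³.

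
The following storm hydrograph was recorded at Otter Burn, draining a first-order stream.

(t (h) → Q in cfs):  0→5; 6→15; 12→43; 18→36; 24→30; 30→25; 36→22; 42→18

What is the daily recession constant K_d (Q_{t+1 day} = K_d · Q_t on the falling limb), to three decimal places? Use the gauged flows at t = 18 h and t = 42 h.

K_d ≈ 0.500

Between t = 18 h and t = 42 h the flow falls from 36 to 18 cfs over 4×6 h = 24 h.
Per-interval ratio K = (18/36)^(1/4) = 0.8409; K_d = K^(24/6) = 0.500.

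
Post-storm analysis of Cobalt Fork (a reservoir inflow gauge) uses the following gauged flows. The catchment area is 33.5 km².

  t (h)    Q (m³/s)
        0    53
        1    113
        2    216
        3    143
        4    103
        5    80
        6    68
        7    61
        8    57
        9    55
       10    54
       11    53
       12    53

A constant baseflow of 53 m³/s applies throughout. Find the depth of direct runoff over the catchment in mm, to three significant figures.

Direct runoff: 0.0, 60.0, 163.0, 90.0, 50.0, 27.0, 15.0, 8.0, 4.0, 2.0, 1.0, 0.0, 0.0 m³/s; ΣQ_DR = 420.0 m³/s.
V = ΣQ_DR · Δt = 420.0 × 3600 s = 1.512 × 10^6 m³.
Over A = 33.5 km², depth = V / A = 45.1 mm.

d ≈ 45.1 mm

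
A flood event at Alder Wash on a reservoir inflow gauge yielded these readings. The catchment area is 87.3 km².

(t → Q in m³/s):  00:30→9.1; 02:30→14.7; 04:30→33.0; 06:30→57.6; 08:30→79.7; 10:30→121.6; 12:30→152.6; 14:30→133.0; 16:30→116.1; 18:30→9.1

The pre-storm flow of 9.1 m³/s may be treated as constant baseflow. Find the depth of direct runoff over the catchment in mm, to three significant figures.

Direct runoff: 0.0, 5.6, 23.9, 48.5, 70.6, 112.5, 143.5, 123.9, 107.0, 0.0 m³/s; ΣQ_DR = 635.5 m³/s.
V = ΣQ_DR · Δt = 635.5 × 7200 s = 4.576 × 10^6 m³.
Over A = 87.3 km², depth = V / A = 52.4 mm.

d ≈ 52.4 mm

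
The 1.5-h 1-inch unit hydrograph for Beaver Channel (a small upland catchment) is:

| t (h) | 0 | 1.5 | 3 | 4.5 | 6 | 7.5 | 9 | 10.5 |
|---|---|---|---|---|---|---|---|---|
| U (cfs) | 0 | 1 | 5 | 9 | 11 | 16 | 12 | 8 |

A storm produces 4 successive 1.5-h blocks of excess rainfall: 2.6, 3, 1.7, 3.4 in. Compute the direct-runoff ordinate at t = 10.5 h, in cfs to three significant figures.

Q ≈ 121 cfs

By discrete convolution, Q_j = Σ (P_i / 1 in) · U_{j−i}.
At t = 10.5 h (j=7): Q = (2.6/1)·8 + (3/1)·12 + (1.7/1)·16 + (3.4/1)·11 = 121 cfs.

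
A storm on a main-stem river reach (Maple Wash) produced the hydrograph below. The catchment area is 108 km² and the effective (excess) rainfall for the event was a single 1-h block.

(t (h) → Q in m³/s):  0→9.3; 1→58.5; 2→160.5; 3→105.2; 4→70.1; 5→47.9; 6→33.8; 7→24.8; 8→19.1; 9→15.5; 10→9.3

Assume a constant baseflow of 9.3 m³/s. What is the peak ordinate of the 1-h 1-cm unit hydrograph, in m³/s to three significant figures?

U_p ≈ 100 m³/s

Direct runoff: 0.0, 49.2, 151.2, 95.9, 60.8, 38.6, 24.5, 15.5, 9.8, 6.2, 0.0 m³/s; ΣQ_DR = 451.7 m³/s, peak = 151.2 m³/s.
Runoff depth d = ΣQ_DR·Δt / A = 451.7 × 3600 / (108 km²) = 15.06 mm.
The 1-cm UH is the DRH scaled by (10 mm)/d, so U_p = 151.2 × 10/15.06 = 100 m³/s.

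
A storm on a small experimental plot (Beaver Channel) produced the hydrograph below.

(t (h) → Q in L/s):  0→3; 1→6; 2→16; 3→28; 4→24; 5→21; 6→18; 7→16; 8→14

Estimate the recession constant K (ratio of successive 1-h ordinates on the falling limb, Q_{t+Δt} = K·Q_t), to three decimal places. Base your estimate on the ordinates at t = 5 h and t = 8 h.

Using the recession-limb readings at t = 5 h and t = 8 h: Q falls from 21 to 14 L/s over 3 intervals.
K = (Q₂/Q₁)^(1/3) = (14/21)^(1/3) = 0.874.

K ≈ 0.874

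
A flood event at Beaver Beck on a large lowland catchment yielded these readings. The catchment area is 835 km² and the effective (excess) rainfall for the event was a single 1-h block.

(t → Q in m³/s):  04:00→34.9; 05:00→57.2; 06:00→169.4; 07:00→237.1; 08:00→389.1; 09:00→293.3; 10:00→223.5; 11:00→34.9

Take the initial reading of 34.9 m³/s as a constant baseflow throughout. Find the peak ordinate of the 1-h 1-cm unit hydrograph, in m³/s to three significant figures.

Direct runoff: 0.0, 22.3, 134.5, 202.2, 354.2, 258.4, 188.6, 0.0 m³/s; ΣQ_DR = 1160 m³/s, peak = 354.2 m³/s.
Runoff depth d = ΣQ_DR·Δt / A = 1160 × 3600 / (835 km²) = 5.002 mm.
The 1-cm UH is the DRH scaled by (10 mm)/d, so U_p = 354.2 × 10/5.002 = 708 m³/s.

U_p ≈ 708 m³/s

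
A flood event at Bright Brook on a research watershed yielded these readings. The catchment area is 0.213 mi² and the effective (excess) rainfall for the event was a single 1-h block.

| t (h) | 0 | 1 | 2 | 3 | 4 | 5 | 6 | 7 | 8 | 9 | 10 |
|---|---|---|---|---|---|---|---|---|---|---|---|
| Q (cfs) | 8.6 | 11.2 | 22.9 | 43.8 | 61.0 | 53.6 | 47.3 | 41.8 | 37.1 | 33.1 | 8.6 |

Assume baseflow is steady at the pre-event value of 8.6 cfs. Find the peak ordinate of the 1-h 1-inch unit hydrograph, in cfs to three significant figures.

U_p ≈ 26.2 cfs

Direct runoff: 0.0, 2.6, 14.3, 35.2, 52.4, 45.0, 38.7, 33.2, 28.5, 24.5, 0.0 cfs; ΣQ_DR = 274.4 cfs, peak = 52.4 cfs.
Runoff depth d = ΣQ_DR·Δt / A = 274.4 × 3600 / (0.213 mi²) = 1.996 in.
The 1-inch UH is the DRH scaled by (1 in)/d, so U_p = 52.4 × 1/1.996 = 26.2 cfs.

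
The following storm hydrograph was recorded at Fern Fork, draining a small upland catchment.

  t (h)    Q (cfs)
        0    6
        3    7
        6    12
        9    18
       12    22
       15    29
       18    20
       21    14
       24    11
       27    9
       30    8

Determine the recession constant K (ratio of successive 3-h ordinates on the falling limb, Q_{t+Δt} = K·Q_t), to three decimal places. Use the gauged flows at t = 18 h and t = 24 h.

K ≈ 0.742

Using the recession-limb readings at t = 18 h and t = 24 h: Q falls from 20 to 11 cfs over 2 intervals.
K = (Q₂/Q₁)^(1/2) = (11/20)^(1/2) = 0.742.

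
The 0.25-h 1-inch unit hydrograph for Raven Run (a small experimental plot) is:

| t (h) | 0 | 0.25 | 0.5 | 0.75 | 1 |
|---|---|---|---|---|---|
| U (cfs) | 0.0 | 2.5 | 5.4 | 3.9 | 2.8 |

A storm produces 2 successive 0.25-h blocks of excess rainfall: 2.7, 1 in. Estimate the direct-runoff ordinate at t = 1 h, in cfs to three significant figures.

By discrete convolution, Q_j = Σ (P_i / 1 in) · U_{j−i}.
At t = 1 h (j=4): Q = (2.7/1)·2.8 + (1/1)·3.9 = 11.5 cfs.

Q ≈ 11.5 cfs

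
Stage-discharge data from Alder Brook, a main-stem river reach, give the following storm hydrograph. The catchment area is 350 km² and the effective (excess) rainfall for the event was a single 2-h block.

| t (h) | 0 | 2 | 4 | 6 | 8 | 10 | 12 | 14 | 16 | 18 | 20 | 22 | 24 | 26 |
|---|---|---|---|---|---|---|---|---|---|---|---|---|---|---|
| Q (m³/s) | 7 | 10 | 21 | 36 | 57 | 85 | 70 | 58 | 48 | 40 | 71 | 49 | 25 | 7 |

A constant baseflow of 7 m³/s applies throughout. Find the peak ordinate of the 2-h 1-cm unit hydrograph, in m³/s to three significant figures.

Direct runoff: 0.0, 3.0, 14.0, 29.0, 50.0, 78.0, 63.0, 51.0, 41.0, 33.0, 64.0, 42.0, 18.0, 0.0 m³/s; ΣQ_DR = 486.0 m³/s, peak = 78.0 m³/s.
Runoff depth d = ΣQ_DR·Δt / A = 486.0 × 7200 / (350 km²) = 9.998 mm.
The 1-cm UH is the DRH scaled by (10 mm)/d, so U_p = 78.0 × 10/9.998 = 78.0 m³/s.

U_p ≈ 78.0 m³/s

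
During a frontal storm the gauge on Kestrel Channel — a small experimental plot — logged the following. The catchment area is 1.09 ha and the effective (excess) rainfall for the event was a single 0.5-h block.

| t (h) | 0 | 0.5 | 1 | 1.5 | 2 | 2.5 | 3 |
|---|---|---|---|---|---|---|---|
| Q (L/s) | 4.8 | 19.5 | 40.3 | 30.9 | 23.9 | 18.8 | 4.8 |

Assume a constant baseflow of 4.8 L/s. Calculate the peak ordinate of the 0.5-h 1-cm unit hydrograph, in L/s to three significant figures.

U_p ≈ 19.7 L/s

Direct runoff: 0.0, 14.7, 35.5, 26.1, 19.1, 14.0, 0.0 L/s; ΣQ_DR = 109.4 L/s, peak = 35.5 L/s.
Runoff depth d = ΣQ_DR·Δt / A = 109.4 × 1800 / (1.09 ha) = 18.07 mm.
The 1-cm UH is the DRH scaled by (10 mm)/d, so U_p = 35.5 × 10/18.07 = 19.7 L/s.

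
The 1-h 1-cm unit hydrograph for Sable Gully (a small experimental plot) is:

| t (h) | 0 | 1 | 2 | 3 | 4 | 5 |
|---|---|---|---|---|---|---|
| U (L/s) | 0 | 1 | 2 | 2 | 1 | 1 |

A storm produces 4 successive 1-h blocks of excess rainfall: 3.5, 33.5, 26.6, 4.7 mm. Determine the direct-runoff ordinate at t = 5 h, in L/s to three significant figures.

By discrete convolution, Q_j = Σ (P_i / 10 mm) · U_{j−i}.
At t = 5 h (j=5): Q = (3.5/10)·1 + (33.5/10)·1 + (26.6/10)·2 + (4.7/10)·2 = 9.96 L/s.

Q ≈ 9.96 L/s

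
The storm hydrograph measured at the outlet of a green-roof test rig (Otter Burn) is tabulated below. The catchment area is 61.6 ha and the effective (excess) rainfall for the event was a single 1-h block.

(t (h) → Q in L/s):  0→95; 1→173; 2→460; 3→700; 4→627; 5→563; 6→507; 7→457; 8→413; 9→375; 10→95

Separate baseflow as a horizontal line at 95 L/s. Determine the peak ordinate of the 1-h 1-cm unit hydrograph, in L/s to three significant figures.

Direct runoff: 0.0, 78.0, 365.0, 605.0, 532.0, 468.0, 412.0, 362.0, 318.0, 280.0, 0.0 L/s; ΣQ_DR = 3420 L/s, peak = 605.0 L/s.
Runoff depth d = ΣQ_DR·Δt / A = 3420 × 3600 / (61.6 ha) = 19.99 mm.
The 1-cm UH is the DRH scaled by (10 mm)/d, so U_p = 605.0 × 10/19.99 = 303 L/s.

U_p ≈ 303 L/s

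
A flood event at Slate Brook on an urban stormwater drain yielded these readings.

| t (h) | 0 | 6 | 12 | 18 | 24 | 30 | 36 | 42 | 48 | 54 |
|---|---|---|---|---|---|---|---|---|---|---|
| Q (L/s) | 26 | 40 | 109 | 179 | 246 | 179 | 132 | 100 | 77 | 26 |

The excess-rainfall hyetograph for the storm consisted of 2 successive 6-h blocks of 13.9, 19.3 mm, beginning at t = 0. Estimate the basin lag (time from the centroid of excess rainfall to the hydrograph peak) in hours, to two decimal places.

t_L ≈ 17.51 h

Centroid of excess rainfall: t_c = Σ P_i·t̄_i / ΣP_i = 6.4880 h (block centres at 3, 9 h).
Hydrograph peak occurs at t = 24 h, so basin lag t_L = 24 − 6.4880 = 17.51 h.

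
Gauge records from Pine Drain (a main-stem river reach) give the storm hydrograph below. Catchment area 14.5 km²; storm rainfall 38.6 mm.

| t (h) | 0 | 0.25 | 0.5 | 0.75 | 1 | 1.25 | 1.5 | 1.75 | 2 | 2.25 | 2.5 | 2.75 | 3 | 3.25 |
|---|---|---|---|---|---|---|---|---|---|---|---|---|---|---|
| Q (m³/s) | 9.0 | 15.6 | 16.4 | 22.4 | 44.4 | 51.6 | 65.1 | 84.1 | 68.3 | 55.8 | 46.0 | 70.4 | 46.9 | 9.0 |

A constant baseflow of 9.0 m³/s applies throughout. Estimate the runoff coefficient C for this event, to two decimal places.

ΣQ_DR = 479.0 m³/s; V = ΣQ_DR·Δt = 4.311 × 10^5 m³.
Runoff depth d = V / A = 29.73 mm.
C = d / P = 29.73 / 38.6 = 0.77.

C ≈ 0.77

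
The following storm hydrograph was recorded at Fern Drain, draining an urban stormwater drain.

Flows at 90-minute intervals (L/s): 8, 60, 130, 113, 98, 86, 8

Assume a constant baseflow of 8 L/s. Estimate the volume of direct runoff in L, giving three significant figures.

Direct-runoff ordinates (Q − Q_b): 0.0, 52.0, 122.0, 105.0, 90.0, 78.0, 0.0 L/s.
ΣQ_DR = 447.0 L/s.
With Δt = 1.5 h = 5400 s, V = ΣQ_DR · Δt = 447.0 × 5400 = 2.41 × 10^6 L.

V ≈ 2.41 × 10^6 L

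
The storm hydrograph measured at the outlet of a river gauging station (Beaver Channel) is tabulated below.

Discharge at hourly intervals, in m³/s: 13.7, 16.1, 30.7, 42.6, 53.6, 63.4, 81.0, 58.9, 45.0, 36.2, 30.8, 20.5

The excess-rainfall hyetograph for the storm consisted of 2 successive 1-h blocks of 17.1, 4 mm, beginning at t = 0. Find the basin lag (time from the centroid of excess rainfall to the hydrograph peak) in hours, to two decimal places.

Centroid of excess rainfall: t_c = Σ P_i·t̄_i / ΣP_i = 0.6896 h (block centres at 0.5, 1.5 h).
Hydrograph peak occurs at t = 6 h, so basin lag t_L = 6 − 0.6896 = 5.31 h.

t_L ≈ 5.31 h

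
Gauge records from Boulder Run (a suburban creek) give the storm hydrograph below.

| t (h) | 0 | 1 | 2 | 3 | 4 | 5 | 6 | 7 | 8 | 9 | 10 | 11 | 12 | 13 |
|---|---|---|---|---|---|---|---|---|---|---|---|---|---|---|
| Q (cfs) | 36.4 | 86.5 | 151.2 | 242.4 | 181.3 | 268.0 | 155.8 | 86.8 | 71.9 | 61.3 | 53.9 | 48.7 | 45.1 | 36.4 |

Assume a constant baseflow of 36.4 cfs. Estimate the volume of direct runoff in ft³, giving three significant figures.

Direct-runoff ordinates (Q − Q_b): 0.0, 50.1, 114.8, 206.0, 144.9, 231.6, 119.4, 50.4, 35.5, 24.9, 17.5, 12.3, 8.7, 0.0 cfs.
ΣQ_DR = 1016 cfs.
With Δt = 1 h = 3600 s, V = ΣQ_DR · Δt = 1016 × 3600 = 3.66 × 10^6 ft³.

V ≈ 3.66 × 10^6 ft³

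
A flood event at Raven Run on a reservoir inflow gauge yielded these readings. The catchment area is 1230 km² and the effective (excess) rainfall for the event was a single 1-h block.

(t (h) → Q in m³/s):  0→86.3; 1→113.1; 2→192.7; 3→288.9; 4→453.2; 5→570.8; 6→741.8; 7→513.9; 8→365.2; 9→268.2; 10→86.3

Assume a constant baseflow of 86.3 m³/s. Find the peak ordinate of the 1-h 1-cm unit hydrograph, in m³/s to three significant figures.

U_p ≈ 820 m³/s

Direct runoff: 0.0, 26.8, 106.4, 202.6, 366.9, 484.5, 655.5, 427.6, 278.9, 181.9, 0.0 m³/s; ΣQ_DR = 2731 m³/s, peak = 655.5 m³/s.
Runoff depth d = ΣQ_DR·Δt / A = 2731 × 3600 / (1230 km²) = 7.993 mm.
The 1-cm UH is the DRH scaled by (10 mm)/d, so U_p = 655.5 × 10/7.993 = 820 m³/s.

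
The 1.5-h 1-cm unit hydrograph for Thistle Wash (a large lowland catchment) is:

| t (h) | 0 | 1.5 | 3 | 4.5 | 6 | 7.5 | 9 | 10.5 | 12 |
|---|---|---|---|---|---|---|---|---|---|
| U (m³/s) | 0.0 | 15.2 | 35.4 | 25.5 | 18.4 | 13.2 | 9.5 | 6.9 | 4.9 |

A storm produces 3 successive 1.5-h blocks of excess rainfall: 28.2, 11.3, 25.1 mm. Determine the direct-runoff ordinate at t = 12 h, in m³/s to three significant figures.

By discrete convolution, Q_j = Σ (P_i / 10 mm) · U_{j−i}.
At t = 12 h (j=8): Q = (28.2/10)·4.9 + (11.3/10)·6.9 + (25.1/10)·9.5 = 45.5 m³/s.

Q ≈ 45.5 m³/s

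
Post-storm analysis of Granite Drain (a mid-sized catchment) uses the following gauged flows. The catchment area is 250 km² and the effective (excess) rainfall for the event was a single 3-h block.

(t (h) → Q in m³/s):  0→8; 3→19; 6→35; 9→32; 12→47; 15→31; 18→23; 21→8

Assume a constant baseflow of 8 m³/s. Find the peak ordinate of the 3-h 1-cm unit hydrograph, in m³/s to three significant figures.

Direct runoff: 0.0, 11.0, 27.0, 24.0, 39.0, 23.0, 15.0, 0.0 m³/s; ΣQ_DR = 139.0 m³/s, peak = 39.0 m³/s.
Runoff depth d = ΣQ_DR·Δt / A = 139.0 × 10800 / (250 km²) = 6.005 mm.
The 1-cm UH is the DRH scaled by (10 mm)/d, so U_p = 39.0 × 10/6.005 = 64.9 m³/s.

U_p ≈ 64.9 m³/s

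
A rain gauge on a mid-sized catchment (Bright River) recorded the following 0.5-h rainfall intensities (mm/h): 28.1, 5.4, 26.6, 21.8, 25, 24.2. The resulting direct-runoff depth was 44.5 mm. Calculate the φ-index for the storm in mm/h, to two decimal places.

φ ≈ 7.34 mm/h

Only the 5 blocks with intensity above φ contribute runoff: 28.1, 26.6, 21.8, 25, 24.2 mm/h.
Σ(I−φ)·Δt = d  ⇒  (28.1+26.6+21.8+25+24.2 − 5φ)·0.5 = 44.5
φ = (125.7 − 44.5/0.5) / 5 = 7.34 mm/h.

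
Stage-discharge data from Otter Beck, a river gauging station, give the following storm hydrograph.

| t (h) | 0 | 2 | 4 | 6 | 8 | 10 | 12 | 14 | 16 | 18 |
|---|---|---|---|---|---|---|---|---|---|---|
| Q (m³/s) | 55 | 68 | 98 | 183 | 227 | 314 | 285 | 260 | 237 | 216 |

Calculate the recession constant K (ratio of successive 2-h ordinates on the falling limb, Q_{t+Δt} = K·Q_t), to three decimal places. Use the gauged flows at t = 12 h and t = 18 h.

Using the recession-limb readings at t = 12 h and t = 18 h: Q falls from 285 to 216 m³/s over 3 intervals.
K = (Q₂/Q₁)^(1/3) = (216/285)^(1/3) = 0.912.

K ≈ 0.912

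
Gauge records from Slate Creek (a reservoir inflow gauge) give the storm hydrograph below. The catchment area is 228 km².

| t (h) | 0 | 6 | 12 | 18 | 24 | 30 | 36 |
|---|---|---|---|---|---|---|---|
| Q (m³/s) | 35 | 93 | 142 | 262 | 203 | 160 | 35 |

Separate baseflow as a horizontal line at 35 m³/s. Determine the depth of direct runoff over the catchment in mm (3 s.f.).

Direct runoff: 0.0, 58.0, 107.0, 227.0, 168.0, 125.0, 0.0 m³/s; ΣQ_DR = 685.0 m³/s.
V = ΣQ_DR · Δt = 685.0 × 21600 s = 1.480 × 10^7 m³.
Over A = 228 km², depth = V / A = 64.9 mm.

d ≈ 64.9 mm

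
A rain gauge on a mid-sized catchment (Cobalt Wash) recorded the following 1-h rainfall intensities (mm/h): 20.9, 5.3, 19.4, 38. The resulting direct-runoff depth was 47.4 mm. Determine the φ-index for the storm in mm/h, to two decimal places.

Only the 3 blocks with intensity above φ contribute runoff: 20.9, 19.4, 38 mm/h.
Σ(I−φ)·Δt = d  ⇒  (20.9+19.4+38 − 3φ)·1 = 47.4
φ = (78.30 − 47.4/1) / 3 = 10.30 mm/h.

φ ≈ 10.30 mm/h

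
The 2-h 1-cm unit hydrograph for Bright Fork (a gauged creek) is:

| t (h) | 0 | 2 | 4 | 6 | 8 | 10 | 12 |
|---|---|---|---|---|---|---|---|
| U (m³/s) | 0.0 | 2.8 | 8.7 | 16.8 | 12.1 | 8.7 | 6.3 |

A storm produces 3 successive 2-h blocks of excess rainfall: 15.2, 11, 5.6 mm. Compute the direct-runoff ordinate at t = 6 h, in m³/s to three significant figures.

By discrete convolution, Q_j = Σ (P_i / 10 mm) · U_{j−i}.
At t = 6 h (j=3): Q = (15.2/10)·16.8 + (11/10)·8.7 + (5.6/10)·2.8 = 36.7 m³/s.

Q ≈ 36.7 m³/s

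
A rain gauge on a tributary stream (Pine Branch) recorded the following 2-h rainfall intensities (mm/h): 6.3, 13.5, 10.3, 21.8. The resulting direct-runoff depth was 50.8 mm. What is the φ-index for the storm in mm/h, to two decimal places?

Only the 3 blocks with intensity above φ contribute runoff: 13.5, 10.3, 21.8 mm/h.
Σ(I−φ)·Δt = d  ⇒  (13.5+10.3+21.8 − 3φ)·2 = 50.8
φ = (45.60 − 50.8/2) / 3 = 6.73 mm/h.

φ ≈ 6.73 mm/h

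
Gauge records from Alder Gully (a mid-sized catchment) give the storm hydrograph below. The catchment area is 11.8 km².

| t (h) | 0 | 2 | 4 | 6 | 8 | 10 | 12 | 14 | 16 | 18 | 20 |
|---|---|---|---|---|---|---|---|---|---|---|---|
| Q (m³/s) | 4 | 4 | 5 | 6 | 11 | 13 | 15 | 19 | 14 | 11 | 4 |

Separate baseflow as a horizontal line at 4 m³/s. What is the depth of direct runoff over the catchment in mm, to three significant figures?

d ≈ 37.8 mm

Direct runoff: 0.0, 0.0, 1.0, 2.0, 7.0, 9.0, 11.0, 15.0, 10.0, 7.0, 0.0 m³/s; ΣQ_DR = 62.00 m³/s.
V = ΣQ_DR · Δt = 62.00 × 7200 s = 4.464 × 10^5 m³.
Over A = 11.8 km², depth = V / A = 37.8 mm.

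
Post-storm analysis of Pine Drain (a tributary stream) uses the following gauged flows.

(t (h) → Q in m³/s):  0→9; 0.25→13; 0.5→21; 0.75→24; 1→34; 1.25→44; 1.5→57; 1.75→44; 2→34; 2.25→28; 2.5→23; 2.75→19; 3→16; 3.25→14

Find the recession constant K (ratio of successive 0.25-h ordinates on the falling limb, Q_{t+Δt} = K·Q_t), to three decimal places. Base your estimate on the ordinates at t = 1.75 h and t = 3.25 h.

Using the recession-limb readings at t = 1.75 h and t = 3.25 h: Q falls from 44 to 14 m³/s over 6 intervals.
K = (Q₂/Q₁)^(1/6) = (14/44)^(1/6) = 0.826.

K ≈ 0.826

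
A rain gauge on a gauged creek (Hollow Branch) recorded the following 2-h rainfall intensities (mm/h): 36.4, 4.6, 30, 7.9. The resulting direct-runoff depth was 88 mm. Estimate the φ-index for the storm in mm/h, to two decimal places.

Only the 2 blocks with intensity above φ contribute runoff: 36.4, 30 mm/h.
Σ(I−φ)·Δt = d  ⇒  (36.4+30 − 2φ)·2 = 88
φ = (66.40 − 88/2) / 2 = 11.20 mm/h.

φ ≈ 11.20 mm/h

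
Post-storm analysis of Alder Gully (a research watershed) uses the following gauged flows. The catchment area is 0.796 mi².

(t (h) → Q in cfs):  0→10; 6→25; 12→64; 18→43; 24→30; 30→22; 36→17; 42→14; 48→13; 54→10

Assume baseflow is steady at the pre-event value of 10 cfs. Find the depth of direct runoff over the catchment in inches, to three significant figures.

Direct runoff: 0.0, 15.0, 54.0, 33.0, 20.0, 12.0, 7.0, 4.0, 3.0, 0.0 cfs; ΣQ_DR = 148.0 cfs.
V = ΣQ_DR · Δt = 148.0 × 21600 s = 3.197 × 10^6 ft³.
Over A = 0.796 mi², depth = V / A = 1.73 in.

d ≈ 1.73 in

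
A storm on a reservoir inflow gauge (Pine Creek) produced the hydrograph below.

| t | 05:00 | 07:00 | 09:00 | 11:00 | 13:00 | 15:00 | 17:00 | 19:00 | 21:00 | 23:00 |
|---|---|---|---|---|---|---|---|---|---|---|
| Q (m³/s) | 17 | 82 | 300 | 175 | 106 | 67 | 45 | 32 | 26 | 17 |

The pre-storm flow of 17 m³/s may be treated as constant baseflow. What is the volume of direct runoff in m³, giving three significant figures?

Direct-runoff ordinates (Q − Q_b): 0.0, 65.0, 283.0, 158.0, 89.0, 50.0, 28.0, 15.0, 9.0, 0.0 m³/s.
ΣQ_DR = 697.0 m³/s.
With Δt = 2 h = 7200 s, V = ΣQ_DR · Δt = 697.0 × 7200 = 5.02 × 10^6 m³.

V ≈ 5.02 × 10^6 m³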